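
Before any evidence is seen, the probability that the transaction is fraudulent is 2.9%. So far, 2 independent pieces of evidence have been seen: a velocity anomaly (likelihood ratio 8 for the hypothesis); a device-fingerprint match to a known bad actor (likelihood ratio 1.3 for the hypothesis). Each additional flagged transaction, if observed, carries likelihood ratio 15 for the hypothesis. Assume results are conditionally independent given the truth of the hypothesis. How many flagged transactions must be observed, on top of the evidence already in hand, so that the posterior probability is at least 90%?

2

Prior odds = 0.029/0.971 = 29/971.
Combined Bayes factor of the evidence already in hand = 8 × 1.3 = 10.4.
Odds after that evidence = (29/971) × 10.4 = 1508/4855.
Target odds = 0.9/0.1 = 9.
Need 15ⁿ ≥ 9 ÷ (1508/4855) = 43695/1508.
15¹ = 15 falls short of 43695/1508 but 15² = 225 reaches it, so n = 2.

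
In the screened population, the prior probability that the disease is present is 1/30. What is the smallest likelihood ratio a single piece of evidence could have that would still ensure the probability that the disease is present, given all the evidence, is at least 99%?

Prior odds = (1/30)/(29/30) = 1/29.
Target odds = 0.99/0.01 = 99.
Required Bayes factor = 99 ÷ (1/29) = 2871.

2871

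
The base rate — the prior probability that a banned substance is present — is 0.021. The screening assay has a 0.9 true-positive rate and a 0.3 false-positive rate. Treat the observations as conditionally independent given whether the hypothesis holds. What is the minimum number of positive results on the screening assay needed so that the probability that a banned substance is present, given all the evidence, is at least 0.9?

Prior odds: 0.021 ÷ 0.979 = 21/979.
Likelihood ratio of a positive result = 0.9/0.3 = 3.
Target odds: 0.9 ÷ 0.1 = 9.
Require 3ⁿ ≥ 9 ÷ (21/979) = 2937/7.
3⁵ = 243 falls short of 2937/7 but 3⁶ = 729 reaches it, so n = 6.

6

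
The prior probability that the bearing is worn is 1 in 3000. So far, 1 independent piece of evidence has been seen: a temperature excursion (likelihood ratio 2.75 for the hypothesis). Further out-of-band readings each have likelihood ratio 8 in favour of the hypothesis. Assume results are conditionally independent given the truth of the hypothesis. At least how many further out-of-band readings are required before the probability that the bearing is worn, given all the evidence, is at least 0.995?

6

Prior odds = (1/3000)/(2999/3000) = 1/2999.
Bayes factor of the evidence already in hand = 2.75.
Odds after that evidence = (1/2999) × 2.75 = 11/11996.
Target odds = 0.995/0.005 = 199.
Need 8ⁿ ≥ 199 ÷ (11/11996) = 2387204/11.
8⁵ = 32768 falls short of 2387204/11 but 8⁶ = 262144 reaches it, so n = 6.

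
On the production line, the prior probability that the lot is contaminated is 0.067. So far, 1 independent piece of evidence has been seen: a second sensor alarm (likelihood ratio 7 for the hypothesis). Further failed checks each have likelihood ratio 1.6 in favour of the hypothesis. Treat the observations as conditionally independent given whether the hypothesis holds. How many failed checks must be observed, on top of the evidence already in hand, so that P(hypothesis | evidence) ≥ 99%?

12

Prior odds = 0.067/0.933 = 67/933.
Bayes factor of the evidence already in hand = 7.
Odds after that evidence = (67/933) × 7 = 469/933.
Target odds = 0.99/0.01 = 99.
Need 1.6ⁿ ≥ 99 ÷ (469/933) = 92367/469.
1.6¹¹ ≈175.922 falls short of 92367/469 but 1.6¹² ≈281.475 reaches it, so n = 12.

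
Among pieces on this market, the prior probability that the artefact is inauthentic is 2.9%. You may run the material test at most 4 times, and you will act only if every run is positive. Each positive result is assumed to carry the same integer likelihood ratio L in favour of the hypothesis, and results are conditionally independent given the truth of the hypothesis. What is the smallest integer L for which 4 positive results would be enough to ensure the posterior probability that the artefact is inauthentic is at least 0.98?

7

Prior odds = 0.029/0.971 = 29/971.
Target odds = 0.98/0.02 = 49.
Need L⁴ ≥ 49 ÷ (29/971) = 47579/29.
6⁴ = 1296 < 47579/29 ≤ 2401 = 7⁴, so L = 7.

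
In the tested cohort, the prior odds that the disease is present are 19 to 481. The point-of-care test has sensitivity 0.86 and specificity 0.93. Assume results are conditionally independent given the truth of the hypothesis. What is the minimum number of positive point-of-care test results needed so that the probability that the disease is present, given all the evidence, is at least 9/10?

3

Prior odds = 19/481.
False-positive rate = 1 − 0.93 = 0.07; likelihood ratio of a positive = 0.86/0.07 = 86/7.
Target posterior odds = 0.9/0.1 = 9.
Need (19/481) × (86/7)ⁿ ≥ 9, i.e. (86/7)ⁿ ≥ 4329/19.
(86/7)² = 7396/49 falls short of 4329/19 but (86/7)³ = 636056/343 reaches it, so n = 3.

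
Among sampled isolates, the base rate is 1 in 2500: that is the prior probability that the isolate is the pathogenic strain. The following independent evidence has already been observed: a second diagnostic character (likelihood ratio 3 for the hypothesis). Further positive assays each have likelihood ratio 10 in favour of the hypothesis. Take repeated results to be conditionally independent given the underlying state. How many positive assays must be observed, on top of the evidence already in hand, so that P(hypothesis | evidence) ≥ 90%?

Prior odds = 0.0004/0.9996 = 1/2499.
Bayes factor of the evidence already in hand = 3.
Odds after that evidence = (1/2499) × 3 = 1/833.
Target odds = 0.9/0.1 = 9.
Need 10ⁿ ≥ 9 ÷ (1/833) = 7497.
10³ = 1000 falls short of 7497 but 10⁴ = 10000 reaches it, so n = 4.

4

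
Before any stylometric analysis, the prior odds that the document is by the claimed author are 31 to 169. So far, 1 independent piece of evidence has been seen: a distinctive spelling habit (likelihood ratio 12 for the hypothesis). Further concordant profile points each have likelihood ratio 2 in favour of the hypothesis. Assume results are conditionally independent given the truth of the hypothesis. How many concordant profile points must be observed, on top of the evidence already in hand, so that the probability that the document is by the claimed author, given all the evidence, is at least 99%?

Prior odds = 31/169.
Bayes factor of the evidence already in hand = 12.
Odds after that evidence = (31/169) × 12 = 372/169.
Target odds = 0.99/0.01 = 99.
Need 2ⁿ ≥ 99 ÷ (372/169) = 5577/124.
2⁵ = 32 falls short of 5577/124 but 2⁶ = 64 reaches it, so n = 6.

6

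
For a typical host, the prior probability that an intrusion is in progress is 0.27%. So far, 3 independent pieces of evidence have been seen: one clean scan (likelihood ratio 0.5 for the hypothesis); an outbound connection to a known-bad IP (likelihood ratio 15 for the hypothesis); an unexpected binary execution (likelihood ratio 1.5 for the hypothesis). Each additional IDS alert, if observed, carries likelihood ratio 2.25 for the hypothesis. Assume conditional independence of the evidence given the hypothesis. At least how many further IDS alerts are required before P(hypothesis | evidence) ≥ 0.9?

8

Prior odds = 0.0027/0.9973 = 27/9973.
Combined Bayes factor of the evidence already in hand = 0.5 × 15 × 1.5 = 11.25.
Odds after that evidence = (27/9973) × 11.25 = 1215/39892.
Target odds = 0.9/0.1 = 9.
Need 2.25ⁿ ≥ 9 ÷ (1215/39892) = 39892/135.
2.25⁷ = 4782969/16384 falls short of 39892/135 but 2.25⁸ = 43046721/65536 reaches it, so n = 8.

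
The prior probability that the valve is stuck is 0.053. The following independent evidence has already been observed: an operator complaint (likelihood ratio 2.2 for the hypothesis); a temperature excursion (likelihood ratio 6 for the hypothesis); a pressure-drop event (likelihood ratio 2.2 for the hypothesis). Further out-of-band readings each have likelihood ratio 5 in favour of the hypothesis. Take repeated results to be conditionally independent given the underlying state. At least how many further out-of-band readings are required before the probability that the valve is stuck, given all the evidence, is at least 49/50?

Prior odds = 0.053/0.947 = 53/947.
Combined Bayes factor of the evidence already in hand = 2.2 × 6 × 2.2 = 29.04.
Odds after that evidence = (53/947) × 29.04 = 38478/23675.
Target odds = 0.98/0.02 = 49.
Need 5ⁿ ≥ 49 ÷ (38478/23675) = 1160075/38478.
5² = 25 falls short of 1160075/38478 but 5³ = 125 reaches it, so n = 3.

3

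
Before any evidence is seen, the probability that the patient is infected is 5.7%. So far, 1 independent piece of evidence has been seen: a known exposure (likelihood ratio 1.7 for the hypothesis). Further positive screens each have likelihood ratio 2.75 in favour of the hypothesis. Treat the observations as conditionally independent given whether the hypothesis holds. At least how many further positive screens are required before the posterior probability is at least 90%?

5

Prior odds = 0.057/0.943 = 57/943.
Bayes factor of the evidence already in hand = 1.7.
Odds after that evidence = (57/943) × 1.7 = 969/9430.
Target odds = 0.9/0.1 = 9.
Need 2.75ⁿ ≥ 9 ÷ (969/9430) = 28290/323.
2.75⁴ = 57.19140625 falls short of 28290/323 but 2.75⁵ = 161051/1024 reaches it, so n = 5.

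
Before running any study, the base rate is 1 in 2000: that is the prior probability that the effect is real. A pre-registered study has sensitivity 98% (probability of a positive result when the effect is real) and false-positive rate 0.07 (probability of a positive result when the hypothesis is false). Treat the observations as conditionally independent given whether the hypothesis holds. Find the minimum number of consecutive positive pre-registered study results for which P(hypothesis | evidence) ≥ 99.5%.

Prior odds: 0.0005 ÷ 0.9995 = 1/1999.
Likelihood ratio of a positive result = 0.98/0.07 = 14.
Target odds: 0.995 ÷ 0.005 = 199.
Need (1/1999) × 14ⁿ ≥ 199, i.e. 14ⁿ ≥ 397801.
14⁴ = 38416 falls short of 397801 but 14⁵ = 537824 reaches it, so n = 5.

5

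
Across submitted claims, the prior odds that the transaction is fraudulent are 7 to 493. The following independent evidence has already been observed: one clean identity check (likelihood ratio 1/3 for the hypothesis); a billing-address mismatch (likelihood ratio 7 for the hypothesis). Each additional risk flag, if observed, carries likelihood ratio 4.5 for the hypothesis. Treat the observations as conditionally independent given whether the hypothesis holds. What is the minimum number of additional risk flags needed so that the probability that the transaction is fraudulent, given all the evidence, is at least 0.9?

Prior odds = 7/493.
Combined Bayes factor of the evidence already in hand = (1/3) × 7 = 7/3.
Odds after that evidence = (7/493) × 7/3 = 49/1479.
Target odds = 0.9/0.1 = 9.
Need 4.5ⁿ ≥ 9 ÷ (49/1479) = 13311/49.
4.5³ = 91.125 falls short of 13311/49 but 4.5⁴ = 410.0625 reaches it, so n = 4.

4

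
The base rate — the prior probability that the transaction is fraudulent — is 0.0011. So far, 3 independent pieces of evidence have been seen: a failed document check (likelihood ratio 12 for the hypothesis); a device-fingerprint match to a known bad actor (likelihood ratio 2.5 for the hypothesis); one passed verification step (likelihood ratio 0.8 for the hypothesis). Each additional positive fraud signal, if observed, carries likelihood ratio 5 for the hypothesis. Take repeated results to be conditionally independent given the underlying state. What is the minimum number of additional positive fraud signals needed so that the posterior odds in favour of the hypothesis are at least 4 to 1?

Prior odds = 0.0011/0.9989 = 11/9989.
Combined Bayes factor of the evidence already in hand = 12 × 2.5 × 0.8 = 24.
Odds after that evidence = (11/9989) × 24 = 264/9989.
Target odds = 4.
Need 5ⁿ ≥ 4 ÷ (264/9989) = 9989/66.
5³ = 125 falls short of 9989/66 but 5⁴ = 625 reaches it, so n = 4.

4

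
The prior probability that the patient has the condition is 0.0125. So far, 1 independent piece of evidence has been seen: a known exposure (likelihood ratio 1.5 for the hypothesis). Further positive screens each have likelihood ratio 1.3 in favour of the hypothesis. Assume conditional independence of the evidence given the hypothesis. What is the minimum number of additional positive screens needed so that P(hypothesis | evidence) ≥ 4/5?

Prior odds = 0.0125/0.9875 = 1/79.
Bayes factor of the evidence already in hand = 1.5.
Odds after that evidence = (1/79) × 1.5 = 3/158.
Target odds = 0.8/0.2 = 4.
Need 1.3ⁿ ≥ 4 ÷ (3/158) = 632/3.
1.3²⁰ ≈190.05 falls short of 632/3 but 1.3²¹ ≈247.065 reaches it, so n = 21.

21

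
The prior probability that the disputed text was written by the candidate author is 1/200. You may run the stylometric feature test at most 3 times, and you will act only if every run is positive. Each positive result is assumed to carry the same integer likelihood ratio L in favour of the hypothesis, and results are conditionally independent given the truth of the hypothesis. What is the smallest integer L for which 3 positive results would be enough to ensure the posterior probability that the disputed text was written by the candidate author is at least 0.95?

16

Prior odds = 0.005/0.995 = 1/199.
Target odds = 0.95/0.05 = 19.
Need L³ ≥ 19 ÷ (1/199) = 3781.
15³ = 3375 < 3781 ≤ 4096 = 16³, so L = 16.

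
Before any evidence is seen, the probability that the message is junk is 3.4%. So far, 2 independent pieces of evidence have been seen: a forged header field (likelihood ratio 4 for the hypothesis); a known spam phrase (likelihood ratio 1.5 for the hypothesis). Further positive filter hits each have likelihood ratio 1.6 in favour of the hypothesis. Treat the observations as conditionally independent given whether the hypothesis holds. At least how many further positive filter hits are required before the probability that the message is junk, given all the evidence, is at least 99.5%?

Prior odds = 0.034/0.966 = 17/483.
Combined Bayes factor of the evidence already in hand = 4 × 1.5 = 6.
Odds after that evidence = (17/483) × 6 = 34/161.
Target odds = 0.995/0.005 = 199.
Need 1.6ⁿ ≥ 199 ÷ (34/161) = 32039/34.
1.6¹⁴ ≈720.576 falls short of 32039/34 but 1.6¹⁵ ≈1152.92 reaches it, so n = 15.

15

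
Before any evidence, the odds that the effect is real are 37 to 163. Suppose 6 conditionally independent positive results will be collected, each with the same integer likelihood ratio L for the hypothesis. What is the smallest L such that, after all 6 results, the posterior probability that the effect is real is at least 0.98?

Prior odds = 37/163.
Target odds = 0.98/0.02 = 49.
Need L⁶ ≥ 49 ÷ (37/163) = 7987/37.
2⁶ = 64 < 7987/37 ≤ 729 = 3⁶, so L = 3.

3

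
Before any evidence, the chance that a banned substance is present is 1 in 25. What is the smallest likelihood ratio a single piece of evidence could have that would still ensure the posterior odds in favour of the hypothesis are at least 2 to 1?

48

Prior odds = 0.04/0.96 = 1/24.
Target odds = 2.
Required Bayes factor = 2 ÷ (1/24) = 48.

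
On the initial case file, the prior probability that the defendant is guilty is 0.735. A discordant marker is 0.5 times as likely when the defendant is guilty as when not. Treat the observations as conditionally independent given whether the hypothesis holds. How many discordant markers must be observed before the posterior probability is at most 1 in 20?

Prior odds: 0.735 ÷ 0.265 = 147/53.
Likelihood ratio per discordant marker = 0.5.
Target posterior odds = 0.05/0.95 = 1/19.
Need (147/53) × 0.5ⁿ ≤ 1/19, i.e. 0.5ⁿ ≤ 53/2793.
0.5⁵ = 0.03125 is still above 53/2793 but 0.5⁶ = 0.015625 is at or below it, so n = 6.

6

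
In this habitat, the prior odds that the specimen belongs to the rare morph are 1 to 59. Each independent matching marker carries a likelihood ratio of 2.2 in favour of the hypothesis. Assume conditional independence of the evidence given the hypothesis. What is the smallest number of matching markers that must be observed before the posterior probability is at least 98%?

Prior odds = 1/59.
Likelihood ratio per matching marker = 2.2.
Target posterior odds = 0.98/0.02 = 49.
Need (1/59) × 2.2ⁿ ≥ 49, i.e. 2.2ⁿ ≥ 2891.
2.2¹⁰ ≈2655.99 falls short of 2891 but 2.2¹¹ ≈5843.18 reaches it, so n = 11.

11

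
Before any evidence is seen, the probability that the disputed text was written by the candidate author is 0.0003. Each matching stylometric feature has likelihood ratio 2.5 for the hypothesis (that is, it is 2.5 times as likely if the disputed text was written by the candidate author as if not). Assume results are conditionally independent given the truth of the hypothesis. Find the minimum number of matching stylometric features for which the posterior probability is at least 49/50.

Prior odds: 0.0003 ÷ 0.9997 = 3/9997.
Likelihood ratio per matching stylometric feature = 2.5.
Target posterior odds = 0.98/0.02 = 49.
Need (3/9997) × 2.5ⁿ ≥ 49, i.e. 2.5ⁿ ≥ 489853/3.
2.5¹³ ≈149012 falls short of 489853/3 but 2.5¹⁴ ≈372529 reaches it, so n = 14.

14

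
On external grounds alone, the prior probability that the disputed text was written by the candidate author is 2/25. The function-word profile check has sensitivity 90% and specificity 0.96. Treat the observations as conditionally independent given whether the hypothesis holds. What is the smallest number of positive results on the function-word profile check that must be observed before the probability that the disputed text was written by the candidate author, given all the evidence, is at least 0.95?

2

Prior odds: 0.08 ÷ 0.92 = 2/23.
False-positive rate = 1 − 0.96 = 0.04; likelihood ratio of a positive = 0.9/0.04 = 22.5.
Target odds: 0.95 ÷ 0.05 = 19.
Need (2/23) × 22.5ⁿ ≥ 19, i.e. 22.5ⁿ ≥ 218.5.
22.5¹ = 22.5 falls short of 218.5 but 22.5² = 506.25 reaches it, so n = 2.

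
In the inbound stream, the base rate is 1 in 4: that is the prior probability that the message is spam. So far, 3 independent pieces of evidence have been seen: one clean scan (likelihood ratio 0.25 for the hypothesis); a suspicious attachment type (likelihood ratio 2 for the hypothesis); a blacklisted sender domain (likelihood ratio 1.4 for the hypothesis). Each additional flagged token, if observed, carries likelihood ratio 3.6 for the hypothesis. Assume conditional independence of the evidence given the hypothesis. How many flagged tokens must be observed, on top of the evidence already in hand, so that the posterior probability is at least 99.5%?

6

Prior odds = 0.25/0.75 = 1/3.
Combined Bayes factor of the evidence already in hand = 0.25 × 2 × 1.4 = 0.7.
Odds after that evidence = (1/3) × 0.7 = 7/30.
Target odds = 0.995/0.005 = 199.
Need 3.6ⁿ ≥ 199 ÷ (7/30) = 5970/7.
3.6⁵ = 604.66176 falls short of 5970/7 but 3.6⁶ = 34012224/15625 reaches it, so n = 6.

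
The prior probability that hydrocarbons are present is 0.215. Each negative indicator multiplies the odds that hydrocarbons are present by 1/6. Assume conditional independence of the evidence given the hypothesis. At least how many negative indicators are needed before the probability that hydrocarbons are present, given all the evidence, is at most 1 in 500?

3

Prior odds: 0.215 ÷ 0.785 = 43/157.
Likelihood ratio per negative indicator = 1/6.
Target posterior odds = 0.002/0.998 = 1/499.
Require (1/6)ⁿ ≤ 1/499 ÷ (43/157) = 157/21457.
(1/6)² = 1/36 is still above 157/21457 but (1/6)³ = 1/216 is at or below it, so n = 3.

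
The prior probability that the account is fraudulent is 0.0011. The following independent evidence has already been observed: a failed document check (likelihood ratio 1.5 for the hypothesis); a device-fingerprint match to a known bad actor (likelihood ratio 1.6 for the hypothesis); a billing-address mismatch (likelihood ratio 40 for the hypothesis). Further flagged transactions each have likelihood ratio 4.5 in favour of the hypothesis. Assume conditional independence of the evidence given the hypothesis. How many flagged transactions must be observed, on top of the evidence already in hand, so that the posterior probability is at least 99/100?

Prior odds = 0.0011/0.9989 = 11/9989.
Combined Bayes factor of the evidence already in hand = 1.5 × 1.6 × 40 = 96.
Odds after that evidence = (11/9989) × 96 = 1056/9989.
Target odds = 0.99/0.01 = 99.
Need 4.5ⁿ ≥ 99 ÷ (1056/9989) = 936.46875.
4.5⁴ = 410.0625 falls short of 936.46875 but 4.5⁵ = 1845.28125 reaches it, so n = 5.

5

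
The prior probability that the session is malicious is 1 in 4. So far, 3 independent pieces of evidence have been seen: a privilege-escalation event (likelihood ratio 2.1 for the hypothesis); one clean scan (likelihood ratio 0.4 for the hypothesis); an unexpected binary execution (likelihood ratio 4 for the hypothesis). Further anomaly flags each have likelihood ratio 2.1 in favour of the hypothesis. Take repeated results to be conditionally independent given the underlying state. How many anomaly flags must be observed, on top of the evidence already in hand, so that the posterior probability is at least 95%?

Prior odds = 0.25/0.75 = 1/3.
Combined Bayes factor of the evidence already in hand = 2.1 × 0.4 × 4 = 3.36.
Odds after that evidence = (1/3) × 3.36 = 1.12.
Target odds = 0.95/0.05 = 19.
Need 2.1ⁿ ≥ 19 ÷ 1.12 = 475/28.
2.1³ = 9.261 falls short of 475/28 but 2.1⁴ = 19.4481 reaches it, so n = 4.

4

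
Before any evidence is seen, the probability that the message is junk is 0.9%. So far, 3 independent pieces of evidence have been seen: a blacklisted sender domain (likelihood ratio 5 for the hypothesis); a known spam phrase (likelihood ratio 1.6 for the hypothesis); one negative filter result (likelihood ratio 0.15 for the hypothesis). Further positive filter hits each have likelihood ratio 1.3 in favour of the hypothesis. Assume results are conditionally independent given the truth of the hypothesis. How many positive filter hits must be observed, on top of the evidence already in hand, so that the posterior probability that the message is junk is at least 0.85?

24

Prior odds = 0.009/0.991 = 9/991.
Combined Bayes factor of the evidence already in hand = 5 × 1.6 × 0.15 = 1.2.
Odds after that evidence = (9/991) × 1.2 = 54/4955.
Target odds = 0.85/0.15 = 17/3.
Need 1.3ⁿ ≥ 17/3 ÷ (54/4955) = 84235/162.
1.3²³ ≈417.539 falls short of 84235/162 but 1.3²⁴ ≈542.801 reaches it, so n = 24.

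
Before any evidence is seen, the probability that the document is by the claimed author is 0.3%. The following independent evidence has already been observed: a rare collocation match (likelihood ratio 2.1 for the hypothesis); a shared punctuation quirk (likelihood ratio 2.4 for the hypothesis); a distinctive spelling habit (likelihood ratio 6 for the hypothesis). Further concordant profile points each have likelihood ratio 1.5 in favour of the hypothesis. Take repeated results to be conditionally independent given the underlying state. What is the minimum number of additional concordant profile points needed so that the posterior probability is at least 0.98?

Prior odds = 0.003/0.997 = 3/997.
Combined Bayes factor of the evidence already in hand = 2.1 × 2.4 × 6 = 30.24.
Odds after that evidence = (3/997) × 30.24 = 2268/24925.
Target odds = 0.98/0.02 = 49.
Need 1.5ⁿ ≥ 49 ÷ (2268/24925) = 174475/324.
1.5¹⁵ = 14348907/32768 falls short of 174475/324 but 1.5¹⁶ = 43046721/65536 reaches it, so n = 16.

16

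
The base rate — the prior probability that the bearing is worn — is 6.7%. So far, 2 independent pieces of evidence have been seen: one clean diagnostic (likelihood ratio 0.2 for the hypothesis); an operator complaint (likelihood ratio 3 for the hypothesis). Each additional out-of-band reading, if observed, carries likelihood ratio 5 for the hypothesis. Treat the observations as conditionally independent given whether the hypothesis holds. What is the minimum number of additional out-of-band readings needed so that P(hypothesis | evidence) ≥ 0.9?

4

Prior odds = 0.067/0.933 = 67/933.
Combined Bayes factor of the evidence already in hand = 0.2 × 3 = 0.6.
Odds after that evidence = (67/933) × 0.6 = 67/1555.
Target odds = 0.9/0.1 = 9.
Need 5ⁿ ≥ 9 ÷ (67/1555) = 13995/67.
5³ = 125 falls short of 13995/67 but 5⁴ = 625 reaches it, so n = 4.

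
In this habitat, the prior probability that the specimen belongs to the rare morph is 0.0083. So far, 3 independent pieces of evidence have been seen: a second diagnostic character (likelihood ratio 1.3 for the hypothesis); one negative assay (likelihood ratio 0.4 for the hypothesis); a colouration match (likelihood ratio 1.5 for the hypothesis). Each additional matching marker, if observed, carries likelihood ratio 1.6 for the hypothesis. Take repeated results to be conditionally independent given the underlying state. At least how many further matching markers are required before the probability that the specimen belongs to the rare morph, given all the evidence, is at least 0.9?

Prior odds = 0.0083/0.9917 = 83/9917.
Combined Bayes factor of the evidence already in hand = 1.3 × 0.4 × 1.5 = 0.78.
Odds after that evidence = (83/9917) × 0.78 = 3237/495850.
Target odds = 0.9/0.1 = 9.
Need 1.6ⁿ ≥ 9 ÷ (3237/495850) = 1487550/1079.
1.6¹⁵ ≈1152.92 falls short of 1487550/1079 but 1.6¹⁶ ≈1844.67 reaches it, so n = 16.

16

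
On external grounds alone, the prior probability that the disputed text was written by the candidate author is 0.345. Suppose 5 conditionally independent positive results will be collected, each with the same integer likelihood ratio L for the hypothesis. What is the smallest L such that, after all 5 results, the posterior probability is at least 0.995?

Prior odds = 0.345/0.655 = 69/131.
Target odds = 0.995/0.005 = 199.
Need L⁵ ≥ 199 ÷ (69/131) = 26069/69.
3⁵ = 243 < 26069/69 ≤ 1024 = 4⁵, so L = 4.

4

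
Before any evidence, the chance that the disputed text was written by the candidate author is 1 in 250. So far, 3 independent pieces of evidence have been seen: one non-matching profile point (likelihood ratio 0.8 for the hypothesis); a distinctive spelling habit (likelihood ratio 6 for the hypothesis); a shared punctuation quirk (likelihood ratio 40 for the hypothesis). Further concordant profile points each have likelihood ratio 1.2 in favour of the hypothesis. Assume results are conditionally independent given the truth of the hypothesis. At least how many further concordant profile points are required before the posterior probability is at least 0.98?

23

Prior odds = 0.004/0.996 = 1/249.
Combined Bayes factor of the evidence already in hand = 0.8 × 6 × 40 = 192.
Odds after that evidence = (1/249) × 192 = 64/83.
Target odds = 0.98/0.02 = 49.
Need 1.2ⁿ ≥ 49 ÷ (64/83) = 63.546875.
1.2²² ≈55.2061 falls short of 63.546875 but 1.2²³ ≈66.2474 reaches it, so n = 23.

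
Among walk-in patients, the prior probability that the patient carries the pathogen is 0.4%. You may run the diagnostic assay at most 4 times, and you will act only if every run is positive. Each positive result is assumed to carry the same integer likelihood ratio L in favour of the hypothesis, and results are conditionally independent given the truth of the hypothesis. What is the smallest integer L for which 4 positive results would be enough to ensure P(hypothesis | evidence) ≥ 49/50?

Prior odds = 0.004/0.996 = 1/249.
Target odds = 0.98/0.02 = 49.
Need L⁴ ≥ 49 ÷ (1/249) = 12201.
10⁴ = 10000 < 12201 ≤ 14641 = 11⁴, so L = 11.

11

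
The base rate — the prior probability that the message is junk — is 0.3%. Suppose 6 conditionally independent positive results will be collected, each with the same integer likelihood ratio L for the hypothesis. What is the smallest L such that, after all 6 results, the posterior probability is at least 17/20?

4

Prior odds = 0.003/0.997 = 3/997.
Target odds = 0.85/0.15 = 17/3.
Need L⁶ ≥ 17/3 ÷ (3/997) = 16949/9.
3⁶ = 729 < 16949/9 ≤ 4096 = 4⁶, so L = 4.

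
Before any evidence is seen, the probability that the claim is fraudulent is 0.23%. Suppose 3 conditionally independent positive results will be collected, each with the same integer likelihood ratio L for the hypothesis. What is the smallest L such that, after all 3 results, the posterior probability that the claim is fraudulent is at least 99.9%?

76

Prior odds = 0.0023/0.9977 = 23/9977.
Target odds = 0.999/0.001 = 999.
Need L³ ≥ 999 ÷ (23/9977) = 9967023/23.
75³ = 421875 < 9967023/23 ≤ 438976 = 76³, so L = 76.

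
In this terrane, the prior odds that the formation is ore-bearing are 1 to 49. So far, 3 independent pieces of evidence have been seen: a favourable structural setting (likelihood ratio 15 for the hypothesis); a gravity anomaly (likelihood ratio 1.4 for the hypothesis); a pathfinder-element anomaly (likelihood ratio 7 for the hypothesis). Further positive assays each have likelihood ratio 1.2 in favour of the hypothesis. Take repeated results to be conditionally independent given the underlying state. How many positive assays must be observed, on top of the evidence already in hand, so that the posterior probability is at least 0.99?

Prior odds = 1/49.
Combined Bayes factor of the evidence already in hand = 15 × 1.4 × 7 = 147.
Odds after that evidence = (1/49) × 147 = 3.
Target odds = 0.99/0.01 = 99.
Need 1.2ⁿ ≥ 99 ÷ 3 = 33.
1.2¹⁹ ≈31.948 falls short of 33 but 1.2²⁰ ≈38.3376 reaches it, so n = 20.

20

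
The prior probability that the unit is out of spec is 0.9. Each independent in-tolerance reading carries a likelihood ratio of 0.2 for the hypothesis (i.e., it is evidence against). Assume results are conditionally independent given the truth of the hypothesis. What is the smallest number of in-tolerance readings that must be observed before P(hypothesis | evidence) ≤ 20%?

Prior odds = 0.9/0.1 = 9.
Likelihood ratio per in-tolerance reading = 0.2.
Target odds: 0.2 ÷ 0.8 = 0.25.
Require 0.2ⁿ ≤ 0.25 ÷ 9 = 1/36.
0.2² = 0.04 is still above 1/36 but 0.2³ = 0.008 is at or below it, so n = 3.

3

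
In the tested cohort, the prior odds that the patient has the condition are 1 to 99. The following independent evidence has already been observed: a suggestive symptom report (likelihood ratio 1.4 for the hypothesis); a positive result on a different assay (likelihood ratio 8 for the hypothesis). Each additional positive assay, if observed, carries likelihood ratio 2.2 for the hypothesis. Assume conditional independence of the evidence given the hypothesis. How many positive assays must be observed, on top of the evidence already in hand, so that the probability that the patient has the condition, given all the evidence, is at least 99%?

9

Prior odds = 1/99.
Combined Bayes factor of the evidence already in hand = 1.4 × 8 = 11.2.
Odds after that evidence = (1/99) × 11.2 = 56/495.
Target odds = 0.99/0.01 = 99.
Need 2.2ⁿ ≥ 99 ÷ (56/495) = 49005/56.
2.2⁸ = 214358881/390625 falls short of 49005/56 but 2.2⁹ ≈1207.27 reaches it, so n = 9.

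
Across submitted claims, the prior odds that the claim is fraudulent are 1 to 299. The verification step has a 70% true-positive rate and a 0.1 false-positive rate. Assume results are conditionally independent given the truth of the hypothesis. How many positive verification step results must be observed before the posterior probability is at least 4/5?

4

Prior odds = 1/299.
Likelihood ratio of a positive result = 0.7/0.1 = 7.
Target posterior odds = 0.8/0.2 = 4.
Require 7ⁿ ≥ 4 ÷ (1/299) = 1196.
7³ = 343 falls short of 1196 but 7⁴ = 2401 reaches it, so n = 4.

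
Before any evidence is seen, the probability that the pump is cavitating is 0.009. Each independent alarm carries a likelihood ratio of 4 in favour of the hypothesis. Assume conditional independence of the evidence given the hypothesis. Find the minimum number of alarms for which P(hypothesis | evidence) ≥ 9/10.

Prior odds = 0.009/0.991 = 9/991.
Likelihood ratio per alarm = 4.
Target odds: 0.9 ÷ 0.1 = 9.
Need (9/991) × 4ⁿ ≥ 9, i.e. 4ⁿ ≥ 991.
4⁴ = 256 falls short of 991 but 4⁵ = 1024 reaches it, so n = 5.

5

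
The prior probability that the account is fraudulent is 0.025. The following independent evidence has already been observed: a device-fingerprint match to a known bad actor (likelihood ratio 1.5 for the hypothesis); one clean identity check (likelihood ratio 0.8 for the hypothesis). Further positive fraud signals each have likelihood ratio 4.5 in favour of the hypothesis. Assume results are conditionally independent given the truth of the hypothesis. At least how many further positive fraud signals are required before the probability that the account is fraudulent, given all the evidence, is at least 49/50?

Prior odds = 0.025/0.975 = 1/39.
Combined Bayes factor of the evidence already in hand = 1.5 × 0.8 = 1.2.
Odds after that evidence = (1/39) × 1.2 = 2/65.
Target odds = 0.98/0.02 = 49.
Need 4.5ⁿ ≥ 49 ÷ (2/65) = 1592.5.
4.5⁴ = 410.0625 falls short of 1592.5 but 4.5⁵ = 1845.28125 reaches it, so n = 5.

5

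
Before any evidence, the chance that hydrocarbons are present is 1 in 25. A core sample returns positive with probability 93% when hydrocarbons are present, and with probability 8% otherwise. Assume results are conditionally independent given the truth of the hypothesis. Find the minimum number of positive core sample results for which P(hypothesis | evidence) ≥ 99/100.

4

Prior odds: 0.04 ÷ 0.96 = 1/24.
Likelihood ratio of a positive result = 0.93/0.08 = 11.625.
Target odds: 0.99 ÷ 0.01 = 99.
Need (1/24) × 11.625ⁿ ≥ 99, i.e. 11.625ⁿ ≥ 2376.
11.625³ = 804357/512 falls short of 2376 but 11.625⁴ = 74805201/4096 reaches it, so n = 4.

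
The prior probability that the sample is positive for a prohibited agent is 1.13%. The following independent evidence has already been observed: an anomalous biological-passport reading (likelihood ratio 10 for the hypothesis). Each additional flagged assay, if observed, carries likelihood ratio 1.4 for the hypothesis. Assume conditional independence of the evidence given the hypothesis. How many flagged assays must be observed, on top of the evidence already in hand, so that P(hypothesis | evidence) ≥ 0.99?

21

Prior odds = 0.0113/0.9887 = 113/9887.
Bayes factor of the evidence already in hand = 10.
Odds after that evidence = (113/9887) × 10 = 1130/9887.
Target odds = 0.99/0.01 = 99.
Need 1.4ⁿ ≥ 99 ÷ (1130/9887) = 978813/1130.
1.4²⁰ ≈836.683 falls short of 978813/1130 but 1.4²¹ ≈1171.36 reaches it, so n = 21.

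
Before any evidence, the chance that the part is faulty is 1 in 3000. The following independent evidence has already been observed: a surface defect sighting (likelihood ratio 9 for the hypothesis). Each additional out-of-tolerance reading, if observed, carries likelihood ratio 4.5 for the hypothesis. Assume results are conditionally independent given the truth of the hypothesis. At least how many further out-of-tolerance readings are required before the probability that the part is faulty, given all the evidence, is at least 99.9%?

9

Prior odds = (1/3000)/(2999/3000) = 1/2999.
Bayes factor of the evidence already in hand = 9.
Odds after that evidence = (1/2999) × 9 = 9/2999.
Target odds = 0.999/0.001 = 999.
Need 4.5ⁿ ≥ 999 ÷ (9/2999) = 332889.
4.5⁸ = 43046721/256 falls short of 332889 but 4.5⁹ = 387420489/512 reaches it, so n = 9.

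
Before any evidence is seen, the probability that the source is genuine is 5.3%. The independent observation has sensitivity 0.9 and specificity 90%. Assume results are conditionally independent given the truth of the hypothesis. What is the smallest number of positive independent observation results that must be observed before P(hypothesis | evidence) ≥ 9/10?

Prior odds: 0.053 ÷ 0.947 = 53/947.
False-positive rate = 1 − 0.9 = 0.1; likelihood ratio of a positive = 0.9/0.1 = 9.
Target posterior odds = 0.9/0.1 = 9.
Require 9ⁿ ≥ 9 ÷ (53/947) = 8523/53.
9² = 81 falls short of 8523/53 but 9³ = 729 reaches it, so n = 3.

3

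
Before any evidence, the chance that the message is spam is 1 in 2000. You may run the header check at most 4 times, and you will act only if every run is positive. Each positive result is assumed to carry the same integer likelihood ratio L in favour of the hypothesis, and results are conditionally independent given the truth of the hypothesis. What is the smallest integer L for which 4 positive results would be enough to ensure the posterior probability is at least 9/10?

Prior odds = 0.0005/0.9995 = 1/1999.
Target odds = 0.9/0.1 = 9.
Need L⁴ ≥ 9 ÷ (1/1999) = 17991.
11⁴ = 14641 < 17991 ≤ 20736 = 12⁴, so L = 12.

12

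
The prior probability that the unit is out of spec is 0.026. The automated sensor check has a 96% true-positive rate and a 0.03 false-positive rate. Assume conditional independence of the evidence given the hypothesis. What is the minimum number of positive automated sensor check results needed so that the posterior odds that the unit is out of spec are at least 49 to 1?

3

Prior odds = 0.026/0.974 = 13/487.
Likelihood ratio of a positive result = 0.96/0.03 = 32.
Target odds = 49.
Require 32ⁿ ≥ 49 ÷ (13/487) = 23863/13.
32² = 1024 falls short of 23863/13 but 32³ = 32768 reaches it, so n = 3.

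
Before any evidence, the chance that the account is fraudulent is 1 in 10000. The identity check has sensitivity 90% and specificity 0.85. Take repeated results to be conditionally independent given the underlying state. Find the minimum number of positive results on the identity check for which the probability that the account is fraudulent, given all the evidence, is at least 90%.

7

Prior odds = 0.0001/0.9999 = 1/9999.
False-positive rate = 1 − 0.85 = 0.15; likelihood ratio of a positive = 0.9/0.15 = 6.
Target posterior odds = 0.9/0.1 = 9.
Need (1/9999) × 6ⁿ ≥ 9, i.e. 6ⁿ ≥ 89991.
6⁶ = 46656 falls short of 89991 but 6⁷ = 279936 reaches it, so n = 7.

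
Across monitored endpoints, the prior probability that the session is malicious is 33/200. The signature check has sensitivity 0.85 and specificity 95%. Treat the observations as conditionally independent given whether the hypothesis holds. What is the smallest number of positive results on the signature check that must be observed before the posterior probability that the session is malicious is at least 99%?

3

Prior odds: 0.165 ÷ 0.835 = 33/167.
False-positive rate = 1 − 0.95 = 0.05; likelihood ratio of a positive = 0.85/0.05 = 17.
Target odds: 0.99 ÷ 0.01 = 99.
Require 17ⁿ ≥ 99 ÷ (33/167) = 501.
17² = 289 falls short of 501 but 17³ = 4913 reaches it, so n = 3.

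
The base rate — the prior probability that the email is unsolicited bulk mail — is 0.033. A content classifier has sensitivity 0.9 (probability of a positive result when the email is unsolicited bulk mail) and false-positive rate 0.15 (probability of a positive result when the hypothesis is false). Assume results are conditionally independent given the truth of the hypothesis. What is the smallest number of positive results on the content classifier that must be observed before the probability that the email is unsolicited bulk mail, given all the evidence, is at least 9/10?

Prior odds: 0.033 ÷ 0.967 = 33/967.
Likelihood ratio of a positive result = 0.9/0.15 = 6.
Target posterior odds = 0.9/0.1 = 9.
Need (33/967) × 6ⁿ ≥ 9, i.e. 6ⁿ ≥ 2901/11.
6³ = 216 falls short of 2901/11 but 6⁴ = 1296 reaches it, so n = 4.

4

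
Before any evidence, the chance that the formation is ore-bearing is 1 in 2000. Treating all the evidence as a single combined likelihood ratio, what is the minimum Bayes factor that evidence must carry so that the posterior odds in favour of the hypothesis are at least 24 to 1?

47976

Prior odds = 0.0005/0.9995 = 1/1999.
Target odds = 24.
Required Bayes factor = 24 ÷ (1/1999) = 47976.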